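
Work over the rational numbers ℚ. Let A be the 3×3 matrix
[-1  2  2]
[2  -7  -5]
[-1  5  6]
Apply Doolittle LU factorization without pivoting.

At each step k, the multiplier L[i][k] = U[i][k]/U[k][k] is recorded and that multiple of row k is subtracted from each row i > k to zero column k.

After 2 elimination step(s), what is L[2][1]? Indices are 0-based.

L[2][1] = -1

Step 1: pivot at (0,0) is -1.
  row1 ← row1 − (-2)·row0  ⇒  L[1][0]=-2, U row1=(0, -3, -1)
  row2 ← row2 − (1)·row0  ⇒  L[2][0]=1, U row2=(0, 3, 4)
Step 2: pivot at (1,1) is -3.
  row2 ← row2 − (-1)·row1  ⇒  L[2][1]=-1, U row2=(0, 0, 3)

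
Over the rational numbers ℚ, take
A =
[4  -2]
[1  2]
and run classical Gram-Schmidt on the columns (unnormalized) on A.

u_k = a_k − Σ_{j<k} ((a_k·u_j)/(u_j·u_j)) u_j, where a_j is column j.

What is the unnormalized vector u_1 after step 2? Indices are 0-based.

Step 1: u_0 = a_0 = (4, 1).
Step 2: u_1 = a_1 − (-6/17)·u_0 = (-10/17, 40/17).

u_1 = (-10/17, 40/17)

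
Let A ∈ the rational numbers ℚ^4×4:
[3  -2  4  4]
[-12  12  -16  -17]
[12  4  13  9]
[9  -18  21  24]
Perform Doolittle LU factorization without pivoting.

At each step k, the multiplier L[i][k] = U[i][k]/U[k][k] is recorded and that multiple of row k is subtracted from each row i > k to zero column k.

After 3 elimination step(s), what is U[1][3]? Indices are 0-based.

U[1][3] = -1

Step 1: pivot at (0,0) is 3.
  row1 ← row1 − (-4)·row0  ⇒  L[1][0]=-4, U row1=(0, 4, 0, -1)
  row2 ← row2 − (4)·row0  ⇒  L[2][0]=4, U row2=(0, 12, -3, -7)
  row3 ← row3 − (3)·row0  ⇒  L[3][0]=3, U row3=(0, -12, 9, 12)
Step 2: pivot at (1,1) is 4.
  row2 ← row2 − (3)·row1  ⇒  L[2][1]=3, U row2=(0, 0, -3, -4)
  row3 ← row3 − (-3)·row1  ⇒  L[3][1]=-3, U row3=(0, 0, 9, 9)
Step 3: pivot at (2,2) is -3.
  row3 ← row3 − (-3)·row2  ⇒  L[3][2]=-3, U row3=(0, 0, 0, -3)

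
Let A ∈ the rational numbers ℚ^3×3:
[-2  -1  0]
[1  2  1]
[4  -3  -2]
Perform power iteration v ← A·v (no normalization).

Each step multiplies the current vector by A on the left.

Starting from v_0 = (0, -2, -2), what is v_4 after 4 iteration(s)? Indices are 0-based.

v_4 = (0, 8, -32)

v_0 = (0, -2, -2).
v_1 = A·v_0 = (2, -6, 10).
v_2 = A·v_1 = (2, 0, 6).
v_3 = A·v_2 = (-4, 8, -4).
v_4 = A·v_3 = (0, 8, -32).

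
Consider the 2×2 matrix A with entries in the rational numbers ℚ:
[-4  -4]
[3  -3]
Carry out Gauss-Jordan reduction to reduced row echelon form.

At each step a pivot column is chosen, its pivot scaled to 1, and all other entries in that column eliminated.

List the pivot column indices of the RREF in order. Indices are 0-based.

[1] R0 /= -4  ⇒  (1, 1)
     R1 -= 3·R0  ⇒  (0, -6)
[2] R1 /= -6  ⇒  (0, 1)
     R0 -= 1·R1  ⇒  (1, 0)

pivot columns: 0, 1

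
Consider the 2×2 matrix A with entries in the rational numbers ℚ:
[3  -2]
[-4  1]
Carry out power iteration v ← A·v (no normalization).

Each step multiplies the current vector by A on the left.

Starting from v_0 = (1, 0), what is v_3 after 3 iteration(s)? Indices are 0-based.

v_0 = (1, 0).
v_1 = A·v_0 = (3, -4).
v_2 = A·v_1 = (17, -16).
v_3 = A·v_2 = (83, -84).

v_3 = (83, -84)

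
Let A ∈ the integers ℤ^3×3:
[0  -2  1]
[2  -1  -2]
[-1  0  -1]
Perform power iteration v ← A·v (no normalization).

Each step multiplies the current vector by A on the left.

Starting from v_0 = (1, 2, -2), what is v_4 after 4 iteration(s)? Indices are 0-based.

v_4 = (14, 84, -43)

v_0 = (1, 2, -2).
v_1 = A·v_0 = (-6, 4, 1).
v_2 = A·v_1 = (-7, -18, 5).
v_3 = A·v_2 = (41, -6, 2).
v_4 = A·v_3 = (14, 84, -43).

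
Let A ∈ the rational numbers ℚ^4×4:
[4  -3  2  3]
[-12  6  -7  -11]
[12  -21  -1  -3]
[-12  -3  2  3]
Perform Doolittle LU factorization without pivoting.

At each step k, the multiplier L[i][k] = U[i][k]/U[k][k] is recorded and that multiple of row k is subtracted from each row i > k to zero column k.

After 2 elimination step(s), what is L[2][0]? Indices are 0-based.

Step 1: pivot at (0,0) is 4.
  row1 ← row1 − (-3)·row0  ⇒  L[1][0]=-3, U row1=(0, -3, -1, -2)
  row2 ← row2 − (3)·row0  ⇒  L[2][0]=3, U row2=(0, -12, -7, -12)
  row3 ← row3 − (-3)·row0  ⇒  L[3][0]=-3, U row3=(0, -12, 8, 12)
Step 2: pivot at (1,1) is -3.
  row2 ← row2 − (4)·row1  ⇒  L[2][1]=4, U row2=(0, 0, -3, -4)
  row3 ← row3 − (4)·row1  ⇒  L[3][1]=4, U row3=(0, 0, 12, 20)

L[2][0] = 3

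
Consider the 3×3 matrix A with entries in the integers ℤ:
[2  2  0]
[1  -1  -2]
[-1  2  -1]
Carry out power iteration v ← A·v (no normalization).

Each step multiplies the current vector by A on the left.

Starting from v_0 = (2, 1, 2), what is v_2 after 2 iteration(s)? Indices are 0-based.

v_0 = (2, 1, 2).
v_1 = A·v_0 = (6, -3, -2).
v_2 = A·v_1 = (6, 13, -10).

v_2 = (6, 13, -10)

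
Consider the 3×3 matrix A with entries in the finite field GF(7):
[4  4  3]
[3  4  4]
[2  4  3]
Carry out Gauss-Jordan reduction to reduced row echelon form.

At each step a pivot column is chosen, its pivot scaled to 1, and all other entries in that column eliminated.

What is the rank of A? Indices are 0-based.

pivot(0,0)=4: scale R0 → (1, 1, 6)
  clear (1,0): R1 −= (3)R0 → (0, 1, 0)
  clear (2,0): R2 −= (2)R0 → (0, 2, 5)
pivot(1,1)=1: scale R1 → (0, 1, 0)
  clear (0,1): R0 −= (1)R1 → (1, 0, 6)
  clear (2,1): R2 −= (2)R1 → (0, 0, 5)
pivot(2,2)=5: scale R2 → (0, 0, 1)
  clear (0,2): R0 −= (6)R2 → (1, 0, 0)

rank = 3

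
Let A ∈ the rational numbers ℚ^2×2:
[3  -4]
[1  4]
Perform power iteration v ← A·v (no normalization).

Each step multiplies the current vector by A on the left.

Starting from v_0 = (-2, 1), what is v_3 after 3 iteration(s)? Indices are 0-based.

v_0 = (-2, 1).
v_1 = A·v_0 = (-10, 2).
v_2 = A·v_1 = (-38, -2).
v_3 = A·v_2 = (-106, -46).

v_3 = (-106, -46)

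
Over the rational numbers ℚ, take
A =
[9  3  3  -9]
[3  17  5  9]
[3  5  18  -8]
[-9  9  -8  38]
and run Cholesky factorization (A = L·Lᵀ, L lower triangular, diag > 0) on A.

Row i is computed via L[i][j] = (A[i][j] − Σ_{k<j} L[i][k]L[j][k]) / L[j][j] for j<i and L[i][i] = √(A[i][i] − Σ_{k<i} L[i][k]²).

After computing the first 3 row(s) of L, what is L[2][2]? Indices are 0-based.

L[2][2] = 4

Step 1: L[0][0] = √(9) = 3.
  L[1][0] = (3) / L[0][0] = 1.
Step 2: L[1][1] = √(16) = 4.
  L[2][0] = (3) / L[0][0] = 1.
  L[2][1] = (4) / L[1][1] = 1.
Step 3: L[2][2] = √(16) = 4.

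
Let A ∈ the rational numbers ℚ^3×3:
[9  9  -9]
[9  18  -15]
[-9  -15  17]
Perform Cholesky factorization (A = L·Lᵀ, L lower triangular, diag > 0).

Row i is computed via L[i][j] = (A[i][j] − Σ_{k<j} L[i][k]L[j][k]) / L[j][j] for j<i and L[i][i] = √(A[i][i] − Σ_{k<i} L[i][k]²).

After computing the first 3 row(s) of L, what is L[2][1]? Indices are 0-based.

L[2][1] = -2

Step 1: L[0][0] = √(9) = 3.
  L[1][0] = (9) / L[0][0] = 3.
Step 2: L[1][1] = √(9) = 3.
  L[2][0] = (-9) / L[0][0] = -3.
  L[2][1] = (-6) / L[1][1] = -2.
Step 3: L[2][2] = √(4) = 2.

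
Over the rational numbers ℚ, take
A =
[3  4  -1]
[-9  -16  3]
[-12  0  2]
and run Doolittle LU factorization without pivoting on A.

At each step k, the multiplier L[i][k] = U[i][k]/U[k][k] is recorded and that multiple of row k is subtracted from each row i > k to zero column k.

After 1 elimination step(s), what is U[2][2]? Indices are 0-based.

k=0: U[0][0]=3
  eliminate (1,0): mult=-3, new row 1: (0, -4, 0); set L[1][0]=-3
  eliminate (2,0): mult=-4, new row 2: (0, 16, -2); set L[2][0]=-4

U[2][2] = -2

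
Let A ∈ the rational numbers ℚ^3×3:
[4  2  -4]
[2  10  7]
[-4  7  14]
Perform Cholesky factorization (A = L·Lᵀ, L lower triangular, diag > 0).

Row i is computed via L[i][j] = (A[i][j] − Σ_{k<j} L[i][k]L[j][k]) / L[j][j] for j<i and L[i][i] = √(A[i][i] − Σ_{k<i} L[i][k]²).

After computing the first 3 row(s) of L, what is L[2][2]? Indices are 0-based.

L[2][2] = 1

Step 1: L[0][0] = √(4) = 2.
  L[1][0] = (2) / L[0][0] = 1.
Step 2: L[1][1] = √(9) = 3.
  L[2][0] = (-4) / L[0][0] = -2.
  L[2][1] = (9) / L[1][1] = 3.
Step 3: L[2][2] = √(1) = 1.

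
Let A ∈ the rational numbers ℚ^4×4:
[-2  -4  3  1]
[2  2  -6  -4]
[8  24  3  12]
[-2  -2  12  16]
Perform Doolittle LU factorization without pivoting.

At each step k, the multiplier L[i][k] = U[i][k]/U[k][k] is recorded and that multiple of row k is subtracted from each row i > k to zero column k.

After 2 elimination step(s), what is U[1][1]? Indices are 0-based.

k=0: U[0][0]=-2
  eliminate (1,0): mult=-1, new row 1: (0, -2, -3, -3); set L[1][0]=-1
  eliminate (2,0): mult=-4, new row 2: (0, 8, 15, 16); set L[2][0]=-4
  eliminate (3,0): mult=1, new row 3: (0, 2, 9, 15); set L[3][0]=1
k=1: U[1][1]=-2
  eliminate (2,1): mult=-4, new row 2: (0, 0, 3, 4); set L[2][1]=-4
  eliminate (3,1): mult=-1, new row 3: (0, 0, 6, 12); set L[3][1]=-1

U[1][1] = -2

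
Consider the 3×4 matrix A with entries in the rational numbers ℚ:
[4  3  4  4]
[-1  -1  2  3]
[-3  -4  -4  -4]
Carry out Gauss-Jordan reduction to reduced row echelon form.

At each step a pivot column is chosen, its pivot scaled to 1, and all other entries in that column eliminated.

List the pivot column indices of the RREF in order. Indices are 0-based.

step 1: normalize row 0 (÷4) = (1, 3/4, 1, 1)
  row 1: subtract -1×row0 = (0, -1/4, 3, 4)
  row 2: subtract -3×row0 = (0, -7/4, -1, -1)
step 2: normalize row 1 (÷-1/4) = (0, 1, -12, -16)
  row 0: subtract 3/4×row1 = (1, 0, 10, 13)
  row 2: subtract -7/4×row1 = (0, 0, -22, -29)
step 3: normalize row 2 (÷-22) = (0, 0, 1, 29/22)
  row 0: subtract 10×row2 = (1, 0, 0, -2/11)
  row 1: subtract -12×row2 = (0, 1, 0, -2/11)

pivot columns: 0, 1, 2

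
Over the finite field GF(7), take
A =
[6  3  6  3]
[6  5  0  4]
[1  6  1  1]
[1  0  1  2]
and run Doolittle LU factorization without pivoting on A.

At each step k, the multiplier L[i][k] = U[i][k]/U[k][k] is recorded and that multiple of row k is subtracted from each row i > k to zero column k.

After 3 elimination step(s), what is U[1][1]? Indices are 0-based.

U[1][1] = 2

[col 0] pivot 6
  R1 -= 1*R0 → (0, 2, 1, 1)  (L[1][0] := 1)
  R2 -= 6*R0 → (0, 2, 0, 4)  (L[2][0] := 6)
  R3 -= 6*R0 → (0, 3, 0, 5)  (L[3][0] := 6)
[col 1] pivot 2
  R2 -= 1*R1 → (0, 0, 6, 3)  (L[2][1] := 1)
  R3 -= 5*R1 → (0, 0, 2, 0)  (L[3][1] := 5)
[col 2] pivot 6
  R3 -= 5*R2 → (0, 0, 0, 6)  (L[3][2] := 5)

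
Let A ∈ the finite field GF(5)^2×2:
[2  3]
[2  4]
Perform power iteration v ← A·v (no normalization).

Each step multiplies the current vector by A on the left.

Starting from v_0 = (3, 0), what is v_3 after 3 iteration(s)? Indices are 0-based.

v_3 = (3, 4)

v_0 = (3, 0).
v_1 = A·v_0 = (1, 1).
v_2 = A·v_1 = (0, 1).
v_3 = A·v_2 = (3, 4).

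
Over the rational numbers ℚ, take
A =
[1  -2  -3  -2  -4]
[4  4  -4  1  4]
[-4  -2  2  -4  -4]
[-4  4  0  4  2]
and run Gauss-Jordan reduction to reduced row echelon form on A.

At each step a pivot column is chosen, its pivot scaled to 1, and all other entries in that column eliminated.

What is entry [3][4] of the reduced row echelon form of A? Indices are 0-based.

[1] R0 /= 1  ⇒  (1, -2, -3, -2, -4)
     R1 -= 4·R0  ⇒  (0, 12, 8, 9, 20)
     R2 -= -4·R0  ⇒  (0, -10, -10, -12, -20)
     R3 -= -4·R0  ⇒  (0, -4, -12, -4, -14)
[2] R1 /= 12  ⇒  (0, 1, 2/3, 3/4, 5/3)
     R0 -= -2·R1  ⇒  (1, 0, -5/3, -1/2, -2/3)
     R2 -= -10·R1  ⇒  (0, 0, -10/3, -9/2, -10/3)
     R3 -= -4·R1  ⇒  (0, 0, -28/3, -1, -22/3)
[3] R2 /= -10/3  ⇒  (0, 0, 1, 27/20, 1)
     R0 -= -5/3·R2  ⇒  (1, 0, 0, 7/4, 1)
     R1 -= 2/3·R2  ⇒  (0, 1, 0, -3/20, 1)
     R3 -= -28/3·R2  ⇒  (0, 0, 0, 58/5, 2)
[4] R3 /= 58/5  ⇒  (0, 0, 0, 1, 5/29)
     R0 -= 7/4·R3  ⇒  (1, 0, 0, 0, 81/116)
     R1 -= -3/20·R3  ⇒  (0, 1, 0, 0, 119/116)
     R2 -= 27/20·R3  ⇒  (0, 0, 1, 0, 89/116)

M[3][4] = 5/29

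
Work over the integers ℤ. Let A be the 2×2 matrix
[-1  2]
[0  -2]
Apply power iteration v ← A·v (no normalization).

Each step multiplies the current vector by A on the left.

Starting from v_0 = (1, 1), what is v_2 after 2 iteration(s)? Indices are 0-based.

v_2 = (-5, 4)

v_0 = (1, 1).
v_1 = A·v_0 = (1, -2).
v_2 = A·v_1 = (-5, 4).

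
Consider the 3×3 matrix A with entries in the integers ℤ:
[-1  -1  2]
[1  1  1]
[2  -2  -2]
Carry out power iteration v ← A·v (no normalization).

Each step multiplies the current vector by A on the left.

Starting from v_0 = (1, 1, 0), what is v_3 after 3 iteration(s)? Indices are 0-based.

v_0 = (1, 1, 0).
v_1 = A·v_0 = (-2, 2, 0).
v_2 = A·v_1 = (0, 0, -8).
v_3 = A·v_2 = (-16, -8, 16).

v_3 = (-16, -8, 16)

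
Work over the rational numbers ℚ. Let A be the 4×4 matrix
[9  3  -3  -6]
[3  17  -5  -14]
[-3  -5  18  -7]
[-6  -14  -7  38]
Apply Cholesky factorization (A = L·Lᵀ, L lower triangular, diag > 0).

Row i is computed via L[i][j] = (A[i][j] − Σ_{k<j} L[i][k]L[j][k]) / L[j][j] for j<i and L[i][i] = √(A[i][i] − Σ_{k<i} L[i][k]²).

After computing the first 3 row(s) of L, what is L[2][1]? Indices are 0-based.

L[2][1] = -1

Step 1: L[0][0] = √(9) = 3.
  L[1][0] = (3) / L[0][0] = 1.
Step 2: L[1][1] = √(16) = 4.
  L[2][0] = (-3) / L[0][0] = -1.
  L[2][1] = (-4) / L[1][1] = -1.
Step 3: L[2][2] = √(16) = 4.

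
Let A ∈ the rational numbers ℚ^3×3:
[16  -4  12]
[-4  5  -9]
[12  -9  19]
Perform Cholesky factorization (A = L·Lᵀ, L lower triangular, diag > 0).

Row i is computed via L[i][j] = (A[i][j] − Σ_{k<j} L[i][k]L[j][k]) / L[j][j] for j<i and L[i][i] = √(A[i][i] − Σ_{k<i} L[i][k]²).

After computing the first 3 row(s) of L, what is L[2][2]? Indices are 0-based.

Step 1: L[0][0] = √(16) = 4.
  L[1][0] = (-4) / L[0][0] = -1.
Step 2: L[1][1] = √(4) = 2.
  L[2][0] = (12) / L[0][0] = 3.
  L[2][1] = (-6) / L[1][1] = -3.
Step 3: L[2][2] = √(1) = 1.

L[2][2] = 1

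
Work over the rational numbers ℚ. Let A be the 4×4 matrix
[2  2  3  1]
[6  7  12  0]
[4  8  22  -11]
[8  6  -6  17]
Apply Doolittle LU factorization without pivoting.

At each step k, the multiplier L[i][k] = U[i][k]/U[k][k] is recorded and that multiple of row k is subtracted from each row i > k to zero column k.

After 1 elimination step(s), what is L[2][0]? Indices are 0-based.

L[2][0] = 2

[col 0] pivot 2
  R1 -= 3*R0 → (0, 1, 3, -3)  (L[1][0] := 3)
  R2 -= 2*R0 → (0, 4, 16, -13)  (L[2][0] := 2)
  R3 -= 4*R0 → (0, -2, -18, 13)  (L[3][0] := 4)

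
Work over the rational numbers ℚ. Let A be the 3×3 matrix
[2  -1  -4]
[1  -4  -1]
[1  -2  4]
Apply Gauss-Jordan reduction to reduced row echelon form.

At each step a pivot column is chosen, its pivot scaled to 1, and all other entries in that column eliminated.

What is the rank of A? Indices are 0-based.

rank = 3

[1] R0 /= 2  ⇒  (1, -1/2, -2)
     R1 -= 1·R0  ⇒  (0, -7/2, 1)
     R2 -= 1·R0  ⇒  (0, -3/2, 6)
[2] R1 /= -7/2  ⇒  (0, 1, -2/7)
     R0 -= -1/2·R1  ⇒  (1, 0, -15/7)
     R2 -= -3/2·R1  ⇒  (0, 0, 39/7)
[3] R2 /= 39/7  ⇒  (0, 0, 1)
     R0 -= -15/7·R2  ⇒  (1, 0, 0)
     R1 -= -2/7·R2  ⇒  (0, 1, 0)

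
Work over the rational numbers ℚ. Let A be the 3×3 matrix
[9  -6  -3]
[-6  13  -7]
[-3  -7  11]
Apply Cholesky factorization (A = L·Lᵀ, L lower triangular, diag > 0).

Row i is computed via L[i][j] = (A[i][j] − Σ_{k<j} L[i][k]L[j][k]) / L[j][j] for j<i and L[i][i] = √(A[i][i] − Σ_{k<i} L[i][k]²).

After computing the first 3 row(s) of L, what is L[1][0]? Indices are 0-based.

L[1][0] = -2

Step 1: L[0][0] = √(9) = 3.
  L[1][0] = (-6) / L[0][0] = -2.
Step 2: L[1][1] = √(9) = 3.
  L[2][0] = (-3) / L[0][0] = -1.
  L[2][1] = (-9) / L[1][1] = -3.
Step 3: L[2][2] = √(1) = 1.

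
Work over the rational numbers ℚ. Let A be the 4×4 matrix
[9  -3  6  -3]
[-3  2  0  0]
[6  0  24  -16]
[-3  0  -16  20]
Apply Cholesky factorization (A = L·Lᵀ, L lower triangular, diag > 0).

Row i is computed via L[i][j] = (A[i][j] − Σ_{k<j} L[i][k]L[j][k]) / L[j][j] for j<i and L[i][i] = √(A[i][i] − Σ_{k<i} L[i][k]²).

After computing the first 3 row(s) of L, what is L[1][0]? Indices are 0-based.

L[1][0] = -1

Step 1: L[0][0] = √(9) = 3.
  L[1][0] = (-3) / L[0][0] = -1.
Step 2: L[1][1] = √(1) = 1.
  L[2][0] = (6) / L[0][0] = 2.
  L[2][1] = (2) / L[1][1] = 2.
Step 3: L[2][2] = √(16) = 4.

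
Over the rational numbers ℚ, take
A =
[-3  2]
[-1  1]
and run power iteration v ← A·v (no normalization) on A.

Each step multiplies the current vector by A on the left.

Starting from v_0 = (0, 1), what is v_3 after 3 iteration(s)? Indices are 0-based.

v_0 = (0, 1).
v_1 = A·v_0 = (2, 1).
v_2 = A·v_1 = (-4, -1).
v_3 = A·v_2 = (10, 3).

v_3 = (10, 3)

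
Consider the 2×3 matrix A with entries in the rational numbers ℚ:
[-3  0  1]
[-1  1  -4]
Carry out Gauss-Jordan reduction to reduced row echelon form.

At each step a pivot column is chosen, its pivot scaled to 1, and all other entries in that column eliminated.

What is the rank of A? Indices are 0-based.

[1] R0 /= -3  ⇒  (1, 0, -1/3)
     R1 -= -1·R0  ⇒  (0, 1, -13/3)
[2] R1 /= 1  ⇒  (0, 1, -13/3)

rank = 2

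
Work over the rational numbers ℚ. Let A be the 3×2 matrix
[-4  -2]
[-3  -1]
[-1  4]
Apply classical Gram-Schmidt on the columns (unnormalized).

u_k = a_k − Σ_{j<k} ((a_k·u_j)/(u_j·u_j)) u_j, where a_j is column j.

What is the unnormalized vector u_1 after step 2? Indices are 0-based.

Step 1: u_0 = a_0 = (-4, -3, -1).
Step 2: u_1 = a_1 − (7/26)·u_0 = (-12/13, -5/26, 111/26).

u_1 = (-12/13, -5/26, 111/26)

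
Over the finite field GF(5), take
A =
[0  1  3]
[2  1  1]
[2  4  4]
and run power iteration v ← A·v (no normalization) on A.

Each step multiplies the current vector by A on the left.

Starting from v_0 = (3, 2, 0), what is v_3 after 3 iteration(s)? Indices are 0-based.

v_0 = (3, 2, 0).
v_1 = A·v_0 = (2, 3, 4).
v_2 = A·v_1 = (0, 1, 2).
v_3 = A·v_2 = (2, 3, 2).

v_3 = (2, 3, 2)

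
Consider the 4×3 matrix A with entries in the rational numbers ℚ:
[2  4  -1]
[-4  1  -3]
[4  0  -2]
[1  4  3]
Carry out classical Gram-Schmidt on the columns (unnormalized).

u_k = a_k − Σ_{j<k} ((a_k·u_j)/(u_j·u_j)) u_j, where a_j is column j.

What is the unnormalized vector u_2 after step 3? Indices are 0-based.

Step 1: u_0 = a_0 = (2, -4, 4, 1).
Step 2: u_1 = a_1 − (8/37)·u_0 = (132/37, 69/37, -32/37, 140/37).
Step 3: u_2 = a_2 − (5/37)·u_0 − (145/1157)·u_1 = (-1987/1157, -3116/1157, -2814/1157, 2766/1157).

u_2 = (-1987/1157, -3116/1157, -2814/1157, 2766/1157)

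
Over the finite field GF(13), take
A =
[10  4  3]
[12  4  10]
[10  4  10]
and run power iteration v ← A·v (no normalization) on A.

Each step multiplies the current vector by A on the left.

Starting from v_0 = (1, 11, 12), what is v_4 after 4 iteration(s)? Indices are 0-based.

v_4 = (2, 12, 2)

v_0 = (1, 11, 12).
v_1 = A·v_0 = (12, 7, 5).
v_2 = A·v_1 = (7, 1, 3).
v_3 = A·v_2 = (5, 1, 0).
v_4 = A·v_3 = (2, 12, 2).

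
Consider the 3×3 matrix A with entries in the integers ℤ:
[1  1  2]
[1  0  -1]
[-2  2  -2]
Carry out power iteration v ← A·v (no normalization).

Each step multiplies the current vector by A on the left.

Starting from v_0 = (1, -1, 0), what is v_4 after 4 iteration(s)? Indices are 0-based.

v_4 = (4, 15, -72)

v_0 = (1, -1, 0).
v_1 = A·v_0 = (0, 1, -4).
v_2 = A·v_1 = (-7, 4, 10).
v_3 = A·v_2 = (17, -17, 2).
v_4 = A·v_3 = (4, 15, -72).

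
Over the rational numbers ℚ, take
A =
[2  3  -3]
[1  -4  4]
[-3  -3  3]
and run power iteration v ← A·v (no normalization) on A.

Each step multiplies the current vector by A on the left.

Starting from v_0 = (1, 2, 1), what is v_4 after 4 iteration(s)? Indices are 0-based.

v_4 = (355, -147, -444)

v_0 = (1, 2, 1).
v_1 = A·v_0 = (5, -3, -6).
v_2 = A·v_1 = (19, -7, -24).
v_3 = A·v_2 = (89, -49, -108).
v_4 = A·v_3 = (355, -147, -444).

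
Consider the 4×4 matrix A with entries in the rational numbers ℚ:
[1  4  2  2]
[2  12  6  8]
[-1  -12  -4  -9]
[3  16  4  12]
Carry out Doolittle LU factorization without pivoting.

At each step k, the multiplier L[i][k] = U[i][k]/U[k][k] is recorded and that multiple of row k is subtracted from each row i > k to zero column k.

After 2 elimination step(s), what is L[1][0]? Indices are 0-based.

[col 0] pivot 1
  R1 -= 2*R0 → (0, 4, 2, 4)  (L[1][0] := 2)
  R2 -= -1*R0 → (0, -8, -2, -7)  (L[2][0] := -1)
  R3 -= 3*R0 → (0, 4, -2, 6)  (L[3][0] := 3)
[col 1] pivot 4
  R2 -= -2*R1 → (0, 0, 2, 1)  (L[2][1] := -2)
  R3 -= 1*R1 → (0, 0, -4, 2)  (L[3][1] := 1)

L[1][0] = 2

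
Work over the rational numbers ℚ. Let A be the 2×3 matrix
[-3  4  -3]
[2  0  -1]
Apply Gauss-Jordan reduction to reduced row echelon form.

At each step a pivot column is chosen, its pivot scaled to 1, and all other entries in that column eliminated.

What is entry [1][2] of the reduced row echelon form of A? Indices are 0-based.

M[1][2] = -9/8

pivot(0,0)=-3: scale R0 → (1, -4/3, 1)
  clear (1,0): R1 −= (2)R0 → (0, 8/3, -3)
pivot(1,1)=8/3: scale R1 → (0, 1, -9/8)
  clear (0,1): R0 −= (-4/3)R1 → (1, 0, -1/2)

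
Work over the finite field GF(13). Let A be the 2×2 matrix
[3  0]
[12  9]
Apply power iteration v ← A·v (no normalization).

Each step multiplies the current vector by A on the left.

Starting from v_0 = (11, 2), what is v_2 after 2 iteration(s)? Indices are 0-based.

v_2 = (8, 4)

v_0 = (11, 2).
v_1 = A·v_0 = (7, 7).
v_2 = A·v_1 = (8, 4).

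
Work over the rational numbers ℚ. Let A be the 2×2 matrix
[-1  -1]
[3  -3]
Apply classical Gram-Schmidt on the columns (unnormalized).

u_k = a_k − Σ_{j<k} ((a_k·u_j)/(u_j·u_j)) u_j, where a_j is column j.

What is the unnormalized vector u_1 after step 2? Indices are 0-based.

Step 1: u_0 = a_0 = (-1, 3).
Step 2: u_1 = a_1 − (-4/5)·u_0 = (-9/5, -3/5).

u_1 = (-9/5, -3/5)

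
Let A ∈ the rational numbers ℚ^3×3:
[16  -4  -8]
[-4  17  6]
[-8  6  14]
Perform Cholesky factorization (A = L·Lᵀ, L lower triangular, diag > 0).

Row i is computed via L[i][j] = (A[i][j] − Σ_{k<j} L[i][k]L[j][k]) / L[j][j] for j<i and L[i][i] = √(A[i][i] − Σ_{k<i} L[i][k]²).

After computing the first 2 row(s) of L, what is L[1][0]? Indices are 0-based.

L[1][0] = -1

Step 1: L[0][0] = √(16) = 4.
  L[1][0] = (-4) / L[0][0] = -1.
Step 2: L[1][1] = √(16) = 4.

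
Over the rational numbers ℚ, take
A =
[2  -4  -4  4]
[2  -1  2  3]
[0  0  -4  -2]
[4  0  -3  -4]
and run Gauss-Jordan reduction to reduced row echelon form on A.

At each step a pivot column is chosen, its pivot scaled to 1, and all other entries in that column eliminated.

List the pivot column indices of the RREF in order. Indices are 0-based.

[1] R0 /= 2  ⇒  (1, -2, -2, 2)
     R1 -= 2·R0  ⇒  (0, 3, 6, -1)
     R3 -= 4·R0  ⇒  (0, 8, 5, -12)
[2] R1 /= 3  ⇒  (0, 1, 2, -1/3)
     R0 -= -2·R1  ⇒  (1, 0, 2, 4/3)
     R3 -= 8·R1  ⇒  (0, 0, -11, -28/3)
[3] R2 /= -4  ⇒  (0, 0, 1, 1/2)
     R0 -= 2·R2  ⇒  (1, 0, 0, 1/3)
     R1 -= 2·R2  ⇒  (0, 1, 0, -4/3)
     R3 -= -11·R2  ⇒  (0, 0, 0, -23/6)
[4] R3 /= -23/6  ⇒  (0, 0, 0, 1)
     R0 -= 1/3·R3  ⇒  (1, 0, 0, 0)
     R1 -= -4/3·R3  ⇒  (0, 1, 0, 0)
     R2 -= 1/2·R3  ⇒  (0, 0, 1, 0)

pivot columns: 0, 1, 2, 3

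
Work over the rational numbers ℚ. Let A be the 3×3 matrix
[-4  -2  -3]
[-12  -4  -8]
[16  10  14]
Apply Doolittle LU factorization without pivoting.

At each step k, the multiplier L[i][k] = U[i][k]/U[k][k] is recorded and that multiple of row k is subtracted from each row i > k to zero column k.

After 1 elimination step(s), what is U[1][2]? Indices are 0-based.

k=0: U[0][0]=-4
  eliminate (1,0): mult=3, new row 1: (0, 2, 1); set L[1][0]=3
  eliminate (2,0): mult=-4, new row 2: (0, 2, 2); set L[2][0]=-4

U[1][2] = 1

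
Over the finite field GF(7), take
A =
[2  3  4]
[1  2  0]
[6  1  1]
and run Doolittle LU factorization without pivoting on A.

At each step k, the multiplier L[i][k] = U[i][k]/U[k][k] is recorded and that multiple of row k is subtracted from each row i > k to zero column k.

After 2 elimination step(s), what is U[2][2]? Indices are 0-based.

U[2][2] = 6

Step 1: pivot at (0,0) is 2.
  row1 ← row1 − (4)·row0  ⇒  L[1][0]=4, U row1=(0, 4, 5)
  row2 ← row2 − (3)·row0  ⇒  L[2][0]=3, U row2=(0, 6, 3)
Step 2: pivot at (1,1) is 4.
  row2 ← row2 − (5)·row1  ⇒  L[2][1]=5, U row2=(0, 0, 6)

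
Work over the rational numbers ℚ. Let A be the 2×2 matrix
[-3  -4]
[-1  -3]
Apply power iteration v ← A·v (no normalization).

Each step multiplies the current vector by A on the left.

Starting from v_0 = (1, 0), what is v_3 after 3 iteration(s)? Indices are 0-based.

v_3 = (-63, -31)

v_0 = (1, 0).
v_1 = A·v_0 = (-3, -1).
v_2 = A·v_1 = (13, 6).
v_3 = A·v_2 = (-63, -31).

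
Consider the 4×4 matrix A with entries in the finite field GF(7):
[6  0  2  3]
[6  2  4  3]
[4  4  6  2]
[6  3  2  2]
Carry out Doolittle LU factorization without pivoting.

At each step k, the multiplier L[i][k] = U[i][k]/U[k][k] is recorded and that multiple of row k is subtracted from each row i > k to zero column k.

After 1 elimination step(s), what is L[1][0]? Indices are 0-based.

Step 1: pivot at (0,0) is 6.
  row1 ← row1 − (1)·row0  ⇒  L[1][0]=1, U row1=(0, 2, 2, 0)
  row2 ← row2 − (3)·row0  ⇒  L[2][0]=3, U row2=(0, 4, 0, 0)
  row3 ← row3 − (1)·row0  ⇒  L[3][0]=1, U row3=(0, 3, 0, 6)

L[1][0] = 1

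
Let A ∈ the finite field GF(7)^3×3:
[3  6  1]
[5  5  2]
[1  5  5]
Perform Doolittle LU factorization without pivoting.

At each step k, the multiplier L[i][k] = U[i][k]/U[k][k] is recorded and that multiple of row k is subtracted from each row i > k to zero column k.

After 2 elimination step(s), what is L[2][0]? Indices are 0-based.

[col 0] pivot 3
  R1 -= 4*R0 → (0, 2, 5)  (L[1][0] := 4)
  R2 -= 5*R0 → (0, 3, 0)  (L[2][0] := 5)
[col 1] pivot 2
  R2 -= 5*R1 → (0, 0, 3)  (L[2][1] := 5)

L[2][0] = 5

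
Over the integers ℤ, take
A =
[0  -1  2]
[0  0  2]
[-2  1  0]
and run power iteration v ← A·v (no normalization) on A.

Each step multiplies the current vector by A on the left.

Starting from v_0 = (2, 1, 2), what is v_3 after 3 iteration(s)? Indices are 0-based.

v_0 = (2, 1, 2).
v_1 = A·v_0 = (3, 4, -3).
v_2 = A·v_1 = (-10, -6, -2).
v_3 = A·v_2 = (2, -4, 14).

v_3 = (2, -4, 14)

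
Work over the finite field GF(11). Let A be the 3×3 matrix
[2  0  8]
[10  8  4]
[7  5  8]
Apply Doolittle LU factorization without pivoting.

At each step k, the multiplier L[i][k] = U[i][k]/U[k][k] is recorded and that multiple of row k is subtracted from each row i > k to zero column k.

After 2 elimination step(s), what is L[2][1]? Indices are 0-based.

Step 1: pivot at (0,0) is 2.
  row1 ← row1 − (5)·row0  ⇒  L[1][0]=5, U row1=(0, 8, 8)
  row2 ← row2 − (9)·row0  ⇒  L[2][0]=9, U row2=(0, 5, 2)
Step 2: pivot at (1,1) is 8.
  row2 ← row2 − (2)·row1  ⇒  L[2][1]=2, U row2=(0, 0, 8)

L[2][1] = 2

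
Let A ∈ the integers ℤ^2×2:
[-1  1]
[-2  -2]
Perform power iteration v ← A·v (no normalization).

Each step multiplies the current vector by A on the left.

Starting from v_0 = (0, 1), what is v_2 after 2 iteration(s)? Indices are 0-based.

v_0 = (0, 1).
v_1 = A·v_0 = (1, -2).
v_2 = A·v_1 = (-3, 2).

v_2 = (-3, 2)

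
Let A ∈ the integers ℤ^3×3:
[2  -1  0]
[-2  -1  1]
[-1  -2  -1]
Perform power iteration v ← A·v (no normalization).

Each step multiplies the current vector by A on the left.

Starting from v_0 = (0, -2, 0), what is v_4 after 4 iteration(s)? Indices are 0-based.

v_0 = (0, -2, 0).
v_1 = A·v_0 = (2, 2, 4).
v_2 = A·v_1 = (2, -2, -10).
v_3 = A·v_2 = (6, -12, 12).
v_4 = A·v_3 = (24, 12, 6).

v_4 = (24, 12, 6)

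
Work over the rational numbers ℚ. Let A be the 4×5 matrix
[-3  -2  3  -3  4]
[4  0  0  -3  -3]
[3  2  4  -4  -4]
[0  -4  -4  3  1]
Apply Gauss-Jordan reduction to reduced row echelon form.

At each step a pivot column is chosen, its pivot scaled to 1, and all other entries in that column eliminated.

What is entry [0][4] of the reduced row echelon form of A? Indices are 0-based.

M[0][4] = -9/7

pivot(0,0)=-3: scale R0 → (1, 2/3, -1, 1, -4/3)
  clear (1,0): R1 −= (4)R0 → (0, -8/3, 4, -7, 7/3)
  clear (2,0): R2 −= (3)R0 → (0, 0, 7, -7, 0)
pivot(1,1)=-8/3: scale R1 → (0, 1, -3/2, 21/8, -7/8)
  clear (0,1): R0 −= (2/3)R1 → (1, 0, 0, -3/4, -3/4)
  clear (3,1): R3 −= (-4)R1 → (0, 0, -10, 27/2, -5/2)
pivot(2,2)=7: scale R2 → (0, 0, 1, -1, 0)
  clear (1,2): R1 −= (-3/2)R2 → (0, 1, 0, 9/8, -7/8)
  clear (3,2): R3 −= (-10)R2 → (0, 0, 0, 7/2, -5/2)
pivot(3,3)=7/2: scale R3 → (0, 0, 0, 1, -5/7)
  clear (0,3): R0 −= (-3/4)R3 → (1, 0, 0, 0, -9/7)
  clear (1,3): R1 −= (9/8)R3 → (0, 1, 0, 0, -1/14)
  clear (2,3): R2 −= (-1)R3 → (0, 0, 1, 0, -5/7)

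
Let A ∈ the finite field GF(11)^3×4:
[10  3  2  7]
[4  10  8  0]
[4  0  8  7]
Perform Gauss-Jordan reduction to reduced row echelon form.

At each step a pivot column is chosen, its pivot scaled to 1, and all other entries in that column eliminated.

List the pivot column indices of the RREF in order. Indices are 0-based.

pivot columns: 0, 1, 2

[1] R0 /= 10  ⇒  (1, 8, 9, 4)
     R1 -= 4·R0  ⇒  (0, 0, 5, 6)
     R2 -= 4·R0  ⇒  (0, 1, 5, 2)
[2] R1 <-> R2
[2] R1 /= 1  ⇒  (0, 1, 5, 2)
     R0 -= 8·R1  ⇒  (1, 0, 2, 10)
[3] R2 /= 5  ⇒  (0, 0, 1, 10)
     R0 -= 2·R2  ⇒  (1, 0, 0, 1)
     R1 -= 5·R2  ⇒  (0, 1, 0, 7)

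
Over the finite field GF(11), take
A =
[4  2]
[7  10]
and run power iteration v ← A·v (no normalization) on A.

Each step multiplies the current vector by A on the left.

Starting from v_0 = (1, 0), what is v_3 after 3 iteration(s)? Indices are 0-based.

v_0 = (1, 0).
v_1 = A·v_0 = (4, 7).
v_2 = A·v_1 = (8, 10).
v_3 = A·v_2 = (8, 2).

v_3 = (8, 2)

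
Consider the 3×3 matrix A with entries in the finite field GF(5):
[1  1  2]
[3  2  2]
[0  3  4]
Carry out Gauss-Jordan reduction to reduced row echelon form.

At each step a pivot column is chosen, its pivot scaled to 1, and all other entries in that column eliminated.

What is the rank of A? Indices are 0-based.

rank = 3

pivot(0,0)=1: scale R0 → (1, 1, 2)
  clear (1,0): R1 −= (3)R0 → (0, 4, 1)
pivot(1,1)=4: scale R1 → (0, 1, 4)
  clear (0,1): R0 −= (1)R1 → (1, 0, 3)
  clear (2,1): R2 −= (3)R1 → (0, 0, 2)
pivot(2,2)=2: scale R2 → (0, 0, 1)
  clear (0,2): R0 −= (3)R2 → (1, 0, 0)
  clear (1,2): R1 −= (4)R2 → (0, 1, 0)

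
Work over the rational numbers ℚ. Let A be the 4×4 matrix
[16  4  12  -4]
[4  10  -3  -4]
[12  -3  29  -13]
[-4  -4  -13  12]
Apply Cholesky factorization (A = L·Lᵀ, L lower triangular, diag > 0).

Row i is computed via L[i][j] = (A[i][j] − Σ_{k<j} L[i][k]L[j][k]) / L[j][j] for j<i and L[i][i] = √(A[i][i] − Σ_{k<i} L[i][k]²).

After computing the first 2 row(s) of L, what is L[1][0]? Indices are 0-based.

L[1][0] = 1

Step 1: L[0][0] = √(16) = 4.
  L[1][0] = (4) / L[0][0] = 1.
Step 2: L[1][1] = √(9) = 3.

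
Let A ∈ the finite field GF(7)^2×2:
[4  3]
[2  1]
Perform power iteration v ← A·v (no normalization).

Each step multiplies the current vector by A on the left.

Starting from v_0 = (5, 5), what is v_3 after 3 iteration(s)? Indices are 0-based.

v_3 = (1, 0)

v_0 = (5, 5).
v_1 = A·v_0 = (0, 1).
v_2 = A·v_1 = (3, 1).
v_3 = A·v_2 = (1, 0).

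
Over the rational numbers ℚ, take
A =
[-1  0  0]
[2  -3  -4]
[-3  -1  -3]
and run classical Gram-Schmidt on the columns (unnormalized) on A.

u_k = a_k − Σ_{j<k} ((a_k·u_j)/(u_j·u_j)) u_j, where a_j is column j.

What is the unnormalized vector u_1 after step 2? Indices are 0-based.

Step 1: u_0 = a_0 = (-1, 2, -3).
Step 2: u_1 = a_1 − (-3/14)·u_0 = (-3/14, -18/7, -23/14).

u_1 = (-3/14, -18/7, -23/14)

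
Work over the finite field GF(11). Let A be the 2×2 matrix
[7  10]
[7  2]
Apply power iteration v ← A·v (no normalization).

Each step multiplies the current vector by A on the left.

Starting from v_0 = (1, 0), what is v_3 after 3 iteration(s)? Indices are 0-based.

v_3 = (0, 2)

v_0 = (1, 0).
v_1 = A·v_0 = (7, 7).
v_2 = A·v_1 = (9, 8).
v_3 = A·v_2 = (0, 2).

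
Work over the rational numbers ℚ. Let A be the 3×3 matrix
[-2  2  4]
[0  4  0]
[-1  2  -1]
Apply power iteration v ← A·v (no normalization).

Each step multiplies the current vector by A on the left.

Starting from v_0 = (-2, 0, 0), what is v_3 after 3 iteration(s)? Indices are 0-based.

v_0 = (-2, 0, 0).
v_1 = A·v_0 = (4, 0, 2).
v_2 = A·v_1 = (0, 0, -6).
v_3 = A·v_2 = (-24, 0, 6).

v_3 = (-24, 0, 6)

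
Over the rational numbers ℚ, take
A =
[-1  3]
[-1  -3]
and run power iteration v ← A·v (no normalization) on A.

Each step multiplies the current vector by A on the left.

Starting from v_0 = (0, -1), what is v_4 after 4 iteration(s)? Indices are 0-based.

v_4 = (48, 12)

v_0 = (0, -1).
v_1 = A·v_0 = (-3, 3).
v_2 = A·v_1 = (12, -6).
v_3 = A·v_2 = (-30, 6).
v_4 = A·v_3 = (48, 12).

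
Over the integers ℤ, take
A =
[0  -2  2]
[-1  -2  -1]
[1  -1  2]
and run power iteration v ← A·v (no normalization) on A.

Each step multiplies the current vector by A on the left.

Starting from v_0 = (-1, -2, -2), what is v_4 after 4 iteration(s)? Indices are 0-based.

v_4 = (-180, -71, -129)

v_0 = (-1, -2, -2).
v_1 = A·v_0 = (0, 7, -3).
v_2 = A·v_1 = (-20, -11, -13).
v_3 = A·v_2 = (-4, 55, -35).
v_4 = A·v_3 = (-180, -71, -129).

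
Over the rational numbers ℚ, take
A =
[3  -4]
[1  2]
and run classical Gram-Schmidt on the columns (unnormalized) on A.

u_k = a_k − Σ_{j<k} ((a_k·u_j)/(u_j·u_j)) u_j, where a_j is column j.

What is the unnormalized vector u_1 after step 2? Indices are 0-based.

u_1 = (-1, 3)

Step 1: u_0 = a_0 = (3, 1).
Step 2: u_1 = a_1 − (-1)·u_0 = (-1, 3).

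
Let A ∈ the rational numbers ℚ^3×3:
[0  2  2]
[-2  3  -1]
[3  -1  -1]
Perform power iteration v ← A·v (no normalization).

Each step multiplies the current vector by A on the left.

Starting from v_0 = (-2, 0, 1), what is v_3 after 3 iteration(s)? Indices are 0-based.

v_0 = (-2, 0, 1).
v_1 = A·v_0 = (2, 3, -7).
v_2 = A·v_1 = (-8, 12, 10).
v_3 = A·v_2 = (44, 42, -46).

v_3 = (44, 42, -46)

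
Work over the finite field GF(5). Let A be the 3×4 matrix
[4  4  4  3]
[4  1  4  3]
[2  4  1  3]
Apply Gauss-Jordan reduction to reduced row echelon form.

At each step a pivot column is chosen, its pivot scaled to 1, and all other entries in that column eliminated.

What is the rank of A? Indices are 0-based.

rank = 3

[1] R0 /= 4  ⇒  (1, 1, 1, 2)
     R1 -= 4·R0  ⇒  (0, 2, 0, 0)
     R2 -= 2·R0  ⇒  (0, 2, 4, 4)
[2] R1 /= 2  ⇒  (0, 1, 0, 0)
     R0 -= 1·R1  ⇒  (1, 0, 1, 2)
     R2 -= 2·R1  ⇒  (0, 0, 4, 4)
[3] R2 /= 4  ⇒  (0, 0, 1, 1)
     R0 -= 1·R2  ⇒  (1, 0, 0, 1)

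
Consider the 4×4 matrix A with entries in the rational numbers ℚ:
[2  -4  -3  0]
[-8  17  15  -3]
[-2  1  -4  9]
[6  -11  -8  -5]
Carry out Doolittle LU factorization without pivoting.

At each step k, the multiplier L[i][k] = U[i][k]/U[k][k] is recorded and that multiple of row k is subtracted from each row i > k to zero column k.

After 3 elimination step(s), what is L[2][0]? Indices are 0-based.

Step 1: pivot at (0,0) is 2.
  row1 ← row1 − (-4)·row0  ⇒  L[1][0]=-4, U row1=(0, 1, 3, -3)
  row2 ← row2 − (-1)·row0  ⇒  L[2][0]=-1, U row2=(0, -3, -7, 9)
  row3 ← row3 − (3)·row0  ⇒  L[3][0]=3, U row3=(0, 1, 1, -5)
Step 2: pivot at (1,1) is 1.
  row2 ← row2 − (-3)·row1  ⇒  L[2][1]=-3, U row2=(0, 0, 2, 0)
  row3 ← row3 − (1)·row1  ⇒  L[3][1]=1, U row3=(0, 0, -2, -2)
Step 3: pivot at (2,2) is 2.
  row3 ← row3 − (-1)·row2  ⇒  L[3][2]=-1, U row3=(0, 0, 0, -2)

L[2][0] = -1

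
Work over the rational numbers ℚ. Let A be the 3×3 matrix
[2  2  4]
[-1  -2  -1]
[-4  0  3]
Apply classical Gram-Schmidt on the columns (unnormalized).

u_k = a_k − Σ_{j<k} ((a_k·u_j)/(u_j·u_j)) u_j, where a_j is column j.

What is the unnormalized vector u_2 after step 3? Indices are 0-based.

Step 1: u_0 = a_0 = (2, -1, -4).
Step 2: u_1 = a_1 − (2/7)·u_0 = (10/7, -12/7, 8/7).
Step 3: u_2 = a_2 − (-1/7)·u_0 − (19/11)·u_1 = (20/11, 20/11, 5/11).

u_2 = (20/11, 20/11, 5/11)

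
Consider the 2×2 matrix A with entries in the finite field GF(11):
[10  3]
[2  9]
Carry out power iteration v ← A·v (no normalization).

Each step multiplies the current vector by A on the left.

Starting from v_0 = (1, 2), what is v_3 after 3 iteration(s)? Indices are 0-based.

v_0 = (1, 2).
v_1 = A·v_0 = (5, 9).
v_2 = A·v_1 = (0, 3).
v_3 = A·v_2 = (9, 5).

v_3 = (9, 5)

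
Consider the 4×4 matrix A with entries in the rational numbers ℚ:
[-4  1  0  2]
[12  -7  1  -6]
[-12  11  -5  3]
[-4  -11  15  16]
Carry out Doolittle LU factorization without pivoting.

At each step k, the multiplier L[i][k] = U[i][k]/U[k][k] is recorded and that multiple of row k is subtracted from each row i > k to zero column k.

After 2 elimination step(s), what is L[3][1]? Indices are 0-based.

Step 1: pivot at (0,0) is -4.
  row1 ← row1 − (-3)·row0  ⇒  L[1][0]=-3, U row1=(0, -4, 1, 0)
  row2 ← row2 − (3)·row0  ⇒  L[2][0]=3, U row2=(0, 8, -5, -3)
  row3 ← row3 − (1)·row0  ⇒  L[3][0]=1, U row3=(0, -12, 15, 14)
Step 2: pivot at (1,1) is -4.
  row2 ← row2 − (-2)·row1  ⇒  L[2][1]=-2, U row2=(0, 0, -3, -3)
  row3 ← row3 − (3)·row1  ⇒  L[3][1]=3, U row3=(0, 0, 12, 14)

L[3][1] = 3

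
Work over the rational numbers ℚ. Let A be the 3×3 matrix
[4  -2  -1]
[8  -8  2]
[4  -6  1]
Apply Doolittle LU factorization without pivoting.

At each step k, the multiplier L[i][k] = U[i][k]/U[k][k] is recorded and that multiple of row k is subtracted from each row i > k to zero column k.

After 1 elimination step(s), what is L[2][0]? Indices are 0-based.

L[2][0] = 1

[col 0] pivot 4
  R1 -= 2*R0 → (0, -4, 4)  (L[1][0] := 2)
  R2 -= 1*R0 → (0, -4, 2)  (L[2][0] := 1)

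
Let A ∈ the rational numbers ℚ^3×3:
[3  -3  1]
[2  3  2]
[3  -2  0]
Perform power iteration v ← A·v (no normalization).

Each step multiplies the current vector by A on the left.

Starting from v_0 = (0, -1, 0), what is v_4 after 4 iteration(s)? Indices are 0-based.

v_0 = (0, -1, 0).
v_1 = A·v_0 = (3, -3, 2).
v_2 = A·v_1 = (20, 1, 15).
v_3 = A·v_2 = (72, 73, 58).
v_4 = A·v_3 = (55, 479, 70).

v_4 = (55, 479, 70)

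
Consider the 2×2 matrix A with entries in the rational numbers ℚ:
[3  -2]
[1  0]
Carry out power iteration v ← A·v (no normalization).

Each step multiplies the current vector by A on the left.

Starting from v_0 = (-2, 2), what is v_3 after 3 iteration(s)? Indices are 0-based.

v_0 = (-2, 2).
v_1 = A·v_0 = (-10, -2).
v_2 = A·v_1 = (-26, -10).
v_3 = A·v_2 = (-58, -26).

v_3 = (-58, -26)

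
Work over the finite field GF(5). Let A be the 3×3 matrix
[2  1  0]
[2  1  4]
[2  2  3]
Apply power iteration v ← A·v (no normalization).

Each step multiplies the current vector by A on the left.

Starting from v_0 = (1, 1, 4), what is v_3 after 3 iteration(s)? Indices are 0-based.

v_3 = (4, 2, 4)

v_0 = (1, 1, 4).
v_1 = A·v_0 = (3, 4, 1).
v_2 = A·v_1 = (0, 4, 2).
v_3 = A·v_2 = (4, 2, 4).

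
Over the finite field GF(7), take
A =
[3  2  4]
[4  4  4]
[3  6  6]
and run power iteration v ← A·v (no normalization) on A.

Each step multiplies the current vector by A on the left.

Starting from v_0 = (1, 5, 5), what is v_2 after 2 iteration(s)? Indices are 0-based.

v_0 = (1, 5, 5).
v_1 = A·v_0 = (5, 2, 0).
v_2 = A·v_1 = (5, 0, 6).

v_2 = (5, 0, 6)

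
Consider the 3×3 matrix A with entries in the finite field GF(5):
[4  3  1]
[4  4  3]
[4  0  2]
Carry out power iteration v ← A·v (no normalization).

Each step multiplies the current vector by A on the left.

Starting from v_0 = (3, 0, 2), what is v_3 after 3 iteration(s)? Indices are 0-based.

v_0 = (3, 0, 2).
v_1 = A·v_0 = (4, 3, 1).
v_2 = A·v_1 = (1, 1, 3).
v_3 = A·v_2 = (0, 2, 0).

v_3 = (0, 2, 0)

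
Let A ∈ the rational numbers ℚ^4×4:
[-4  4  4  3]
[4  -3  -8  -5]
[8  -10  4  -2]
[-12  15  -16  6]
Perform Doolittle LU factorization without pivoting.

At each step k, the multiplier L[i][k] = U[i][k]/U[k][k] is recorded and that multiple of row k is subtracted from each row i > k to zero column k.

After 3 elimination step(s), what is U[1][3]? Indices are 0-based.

Step 1: pivot at (0,0) is -4.
  row1 ← row1 − (-1)·row0  ⇒  L[1][0]=-1, U row1=(0, 1, -4, -2)
  row2 ← row2 − (-2)·row0  ⇒  L[2][0]=-2, U row2=(0, -2, 12, 4)
  row3 ← row3 − (3)·row0  ⇒  L[3][0]=3, U row3=(0, 3, -28, -3)
Step 2: pivot at (1,1) is 1.
  row2 ← row2 − (-2)·row1  ⇒  L[2][1]=-2, U row2=(0, 0, 4, 0)
  row3 ← row3 − (3)·row1  ⇒  L[3][1]=3, U row3=(0, 0, -16, 3)
Step 3: pivot at (2,2) is 4.
  row3 ← row3 − (-4)·row2  ⇒  L[3][2]=-4, U row3=(0, 0, 0, 3)

U[1][3] = -2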